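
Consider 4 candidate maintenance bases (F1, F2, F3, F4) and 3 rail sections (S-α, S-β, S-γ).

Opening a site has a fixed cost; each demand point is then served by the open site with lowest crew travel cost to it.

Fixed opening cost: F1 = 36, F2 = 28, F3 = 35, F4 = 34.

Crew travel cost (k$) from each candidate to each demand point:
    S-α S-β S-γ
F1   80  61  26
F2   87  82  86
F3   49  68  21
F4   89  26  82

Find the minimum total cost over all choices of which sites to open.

165

Open {F3, F4}: assign each demand point to its cheapest open site.
  S-α→F3 49, S-β→F4 26, S-γ→F3 21
  crew travel cost 96, fixed 69 → total 165.
Compare {F3}: crew travel cost 138 + fixed 35 = 173.
Compare {F2, F3, F4}: crew travel cost 96 + fixed 97 = 193.
Compare {F2, F3}: crew travel cost 138 + fixed 63 = 201.
All other subsets cost ≥ 173. Minimum total cost: 165.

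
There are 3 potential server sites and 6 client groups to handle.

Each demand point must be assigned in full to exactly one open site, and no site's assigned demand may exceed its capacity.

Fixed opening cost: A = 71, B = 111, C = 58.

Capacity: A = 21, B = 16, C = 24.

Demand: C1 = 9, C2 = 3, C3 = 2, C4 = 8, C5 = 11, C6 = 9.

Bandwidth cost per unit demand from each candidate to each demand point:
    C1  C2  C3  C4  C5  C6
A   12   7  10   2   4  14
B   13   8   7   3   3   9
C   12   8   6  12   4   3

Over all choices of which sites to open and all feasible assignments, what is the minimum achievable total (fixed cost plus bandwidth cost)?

357

Open {A, C}; cheapest assignment that respects the capacities:
  A (cap 21, load 20): C1, C2, C4 — cost 9×12 + 3×7 + 8×2 = 145
  C (cap 24, load 22): C3, C5, C6 — cost 2×6 + 11×4 + 9×3 = 83
  Shipping 228, fixed 129 → total 357.
  Any other capacity-feasible assignment to {A, C} ships for at least 228.
Compare {A, B, C}: its best feasible assignment gives total 457.
Every other set of open sites that can feasibly serve all demand totals ≥ 457 even under its best assignment. Minimum: 357.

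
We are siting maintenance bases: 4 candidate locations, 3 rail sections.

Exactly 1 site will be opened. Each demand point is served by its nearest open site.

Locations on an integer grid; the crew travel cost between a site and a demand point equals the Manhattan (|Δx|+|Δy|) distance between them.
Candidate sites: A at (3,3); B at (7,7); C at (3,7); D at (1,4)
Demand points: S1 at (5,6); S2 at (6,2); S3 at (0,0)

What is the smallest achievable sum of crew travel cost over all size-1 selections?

Open {A}.
  S1→A 5, S2→A 4, S3→A 6  ⇒ total 15.
Compare {D}: total 18.
Compare {C}: total 21.
No size-1 selection does better; minimum is 15.

15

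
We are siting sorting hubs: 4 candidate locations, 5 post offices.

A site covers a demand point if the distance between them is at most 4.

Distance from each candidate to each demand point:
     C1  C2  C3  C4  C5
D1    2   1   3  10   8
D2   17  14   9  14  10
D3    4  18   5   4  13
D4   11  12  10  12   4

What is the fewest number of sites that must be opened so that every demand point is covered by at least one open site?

Coverage sets (demand points within 4 of each site):
  D1: {C1, C2, C3}
  D2: {}
  D3: {C1, C4}
  D4: {C5}
No 2 sites suffice: every size-2 union leaves at least one demand point uncovered.
But {D1, D3, D4} covers everything, so the minimum is 3.

3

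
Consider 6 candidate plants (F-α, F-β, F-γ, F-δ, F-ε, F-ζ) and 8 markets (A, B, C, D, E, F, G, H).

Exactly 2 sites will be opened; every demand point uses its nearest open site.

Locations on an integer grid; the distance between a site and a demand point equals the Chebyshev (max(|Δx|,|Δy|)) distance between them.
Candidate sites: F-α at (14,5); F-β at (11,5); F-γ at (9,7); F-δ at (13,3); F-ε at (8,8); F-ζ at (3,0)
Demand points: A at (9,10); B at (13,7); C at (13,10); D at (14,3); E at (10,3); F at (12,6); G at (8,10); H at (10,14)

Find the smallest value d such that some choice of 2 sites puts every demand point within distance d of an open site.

6

Open {F-α, F-ε}.
  Farthest demand point is H at distance 6 (to F-ε); all others are ≤ 6.
With {F-β, F-ε} the worst case is 6.
With {F-γ, F-ε} the worst case is 6.
No size-2 selection achieves below 6.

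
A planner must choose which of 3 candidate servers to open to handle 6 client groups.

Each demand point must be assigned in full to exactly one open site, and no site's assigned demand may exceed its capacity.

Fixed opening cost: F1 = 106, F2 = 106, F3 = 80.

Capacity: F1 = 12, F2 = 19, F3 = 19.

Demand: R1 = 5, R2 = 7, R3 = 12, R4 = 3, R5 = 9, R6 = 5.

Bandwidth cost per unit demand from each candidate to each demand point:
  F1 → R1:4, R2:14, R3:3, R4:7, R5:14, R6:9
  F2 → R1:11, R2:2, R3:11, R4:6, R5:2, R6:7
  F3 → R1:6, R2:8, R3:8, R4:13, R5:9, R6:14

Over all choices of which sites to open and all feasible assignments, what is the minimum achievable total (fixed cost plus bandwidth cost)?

478

Open {F1, F2, F3}; cheapest assignment that respects the capacities:
  F1 (cap 12, load 12): R3 — cost 12×3 = 36
  F2 (cap 19, load 19): R2, R4, R5 — cost 7×2 + 3×6 + 9×2 = 50
  F3 (cap 19, load 10): R1, R6 — cost 5×6 + 5×14 = 100
  Shipping 186, fixed 292 → total 478.
  Any other capacity-feasible assignment to {F1, F2, F3} ships for at least 186.
Total demand is 41 and no other set of sites has combined capacity ≥ 41, so {F1, F2, F3} is the only feasible choice of open sites. Minimum: 478.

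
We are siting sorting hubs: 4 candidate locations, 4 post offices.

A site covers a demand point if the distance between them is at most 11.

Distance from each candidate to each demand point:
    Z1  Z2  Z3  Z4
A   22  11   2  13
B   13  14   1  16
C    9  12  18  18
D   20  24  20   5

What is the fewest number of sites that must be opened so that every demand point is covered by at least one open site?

Coverage sets (demand points within 11 of each site):
  A: {Z2, Z3}
  B: {Z3}
  C: {Z1}
  D: {Z4}
No 2 sites suffice: every size-2 union leaves at least one demand point uncovered.
But {A, C, D} covers everything, so the minimum is 3.

3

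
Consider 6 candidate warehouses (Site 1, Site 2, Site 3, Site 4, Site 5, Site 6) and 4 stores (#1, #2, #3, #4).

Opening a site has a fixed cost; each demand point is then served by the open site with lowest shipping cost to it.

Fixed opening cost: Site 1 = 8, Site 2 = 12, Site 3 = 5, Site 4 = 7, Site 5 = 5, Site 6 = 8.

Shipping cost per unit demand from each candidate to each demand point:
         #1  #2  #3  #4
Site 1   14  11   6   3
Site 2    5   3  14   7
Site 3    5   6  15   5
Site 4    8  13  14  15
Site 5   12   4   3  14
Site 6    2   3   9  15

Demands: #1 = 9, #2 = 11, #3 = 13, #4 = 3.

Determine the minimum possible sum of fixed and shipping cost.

120

Open {Site 1, Site 5, Site 6}: assign each demand point to its cheapest open site.
  #1→Site 6 9×2=18, #2→Site 6 11×3=33, #3→Site 5 13×3=39, #4→Site 1 3×3=9
  shipping cost 99, fixed 21 → total 120.
Compare {Site 3, Site 5, Site 6}: shipping cost 105 + fixed 18 = 123.
Compare {Site 1, Site 3, Site 5, Site 6}: shipping cost 99 + fixed 26 = 125.
Compare {Site 1, Site 4, Site 5, Site 6}: shipping cost 99 + fixed 28 = 127.
All other subsets cost ≥ 123. Minimum total cost: 120.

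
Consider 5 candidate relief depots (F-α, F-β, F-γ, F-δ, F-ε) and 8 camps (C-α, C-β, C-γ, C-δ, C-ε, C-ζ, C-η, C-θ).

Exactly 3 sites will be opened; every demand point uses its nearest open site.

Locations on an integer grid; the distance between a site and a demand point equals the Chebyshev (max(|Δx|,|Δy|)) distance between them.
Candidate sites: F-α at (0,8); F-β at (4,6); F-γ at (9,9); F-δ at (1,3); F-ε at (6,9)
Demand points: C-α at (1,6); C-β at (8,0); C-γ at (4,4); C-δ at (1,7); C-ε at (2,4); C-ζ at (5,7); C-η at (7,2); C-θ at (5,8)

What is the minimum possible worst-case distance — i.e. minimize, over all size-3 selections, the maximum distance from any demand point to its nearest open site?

6

Open {F-α, F-β, F-γ}.
  Farthest demand point is C-β at distance 6 (to F-β); all others are ≤ 6.
With {F-α, F-β, F-δ} the worst case is 6.
With {F-α, F-β, F-ε} the worst case is 6.
No size-3 selection achieves below 6.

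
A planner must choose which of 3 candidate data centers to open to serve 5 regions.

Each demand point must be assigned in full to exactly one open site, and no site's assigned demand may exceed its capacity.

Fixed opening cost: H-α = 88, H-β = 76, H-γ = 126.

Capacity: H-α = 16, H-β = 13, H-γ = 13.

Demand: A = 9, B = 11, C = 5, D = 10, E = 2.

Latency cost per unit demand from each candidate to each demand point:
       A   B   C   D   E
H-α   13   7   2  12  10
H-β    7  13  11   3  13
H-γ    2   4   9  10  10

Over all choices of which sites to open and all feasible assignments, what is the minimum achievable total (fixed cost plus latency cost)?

445

Open {H-α, H-β, H-γ}; cheapest assignment that respects the capacities:
  H-α (cap 16, load 16): B, C — cost 11×7 + 5×2 = 87
  H-β (cap 13, load 10): D — cost 10×3 = 30
  H-γ (cap 13, load 11): A, E — cost 9×2 + 2×10 = 38
  Shipping 155, fixed 290 → total 445.
  Any other capacity-feasible assignment to {H-α, H-β, H-γ} ships for at least 155.
Total demand is 37 and no other set of sites has combined capacity ≥ 37, so {H-α, H-β, H-γ} is the only feasible choice of open sites. Minimum: 445.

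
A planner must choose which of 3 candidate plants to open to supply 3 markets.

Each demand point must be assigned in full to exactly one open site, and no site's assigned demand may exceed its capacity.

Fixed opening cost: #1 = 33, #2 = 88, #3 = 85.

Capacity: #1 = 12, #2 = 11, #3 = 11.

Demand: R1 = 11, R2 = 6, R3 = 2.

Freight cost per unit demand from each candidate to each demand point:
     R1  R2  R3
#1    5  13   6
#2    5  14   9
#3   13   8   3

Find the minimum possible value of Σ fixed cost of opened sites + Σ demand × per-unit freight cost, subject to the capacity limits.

Open {#1, #3}; cheapest assignment that respects the capacities:
  #1 (cap 12, load 11): R1 — cost 11×5 = 55
  #3 (cap 11, load 8): R2, R3 — cost 6×8 + 2×3 = 54
  Shipping 109, fixed 118 → total 227.
  Any other capacity-feasible assignment to {#1, #3} ships for at least 109.
Compare {#1, #2}: its best feasible assignment gives total 266.
Compare {#2, #3}: its best feasible assignment gives total 282.
Every other set of open sites that can feasibly serve all demand totals ≥ 266 even under its best assignment. Minimum: 227.

227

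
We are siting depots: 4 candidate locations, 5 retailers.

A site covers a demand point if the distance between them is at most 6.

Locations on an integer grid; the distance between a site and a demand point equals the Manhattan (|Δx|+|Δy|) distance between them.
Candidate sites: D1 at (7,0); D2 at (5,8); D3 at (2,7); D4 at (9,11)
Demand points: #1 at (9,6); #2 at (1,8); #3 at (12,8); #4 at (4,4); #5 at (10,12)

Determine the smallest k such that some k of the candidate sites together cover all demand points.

Coverage sets (demand points within 6 of each site):
  D1: {}
  D2: {#1, #2, #4}
  D3: {#2, #4}
  D4: {#1, #3, #5}
No single site covers all 5 demand points.
But {D2, D4} covers everything, so the minimum is 2.

2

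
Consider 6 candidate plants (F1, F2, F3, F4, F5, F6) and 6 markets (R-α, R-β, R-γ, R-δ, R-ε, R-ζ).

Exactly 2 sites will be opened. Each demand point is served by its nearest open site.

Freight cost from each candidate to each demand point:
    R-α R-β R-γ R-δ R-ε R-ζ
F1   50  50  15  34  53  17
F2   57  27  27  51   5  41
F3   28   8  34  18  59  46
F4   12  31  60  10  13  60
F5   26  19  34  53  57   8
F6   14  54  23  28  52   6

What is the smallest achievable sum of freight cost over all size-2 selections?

95

Open {F4, F6}.
  R-α→F4 12, R-β→F4 31, R-γ→F6 23, R-δ→F4 10, R-ε→F4 13, R-ζ→F6 6  ⇒ total 95.
Compare {F4, F5}: total 96.
Compare {F1, F4}: total 98.
No size-2 selection does better; minimum is 95.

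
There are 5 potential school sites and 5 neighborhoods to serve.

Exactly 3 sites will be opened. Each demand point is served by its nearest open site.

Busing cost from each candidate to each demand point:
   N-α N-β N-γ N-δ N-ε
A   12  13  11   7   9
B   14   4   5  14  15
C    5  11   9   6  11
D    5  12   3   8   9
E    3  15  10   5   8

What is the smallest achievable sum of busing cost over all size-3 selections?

23

Open {B, D, E}.
  N-α→E 3, N-β→B 4, N-γ→D 3, N-δ→E 5, N-ε→E 8  ⇒ total 23.
Compare {A, B, E}: total 25.
Compare {B, C, E}: total 25.
No size-3 selection does better; minimum is 23.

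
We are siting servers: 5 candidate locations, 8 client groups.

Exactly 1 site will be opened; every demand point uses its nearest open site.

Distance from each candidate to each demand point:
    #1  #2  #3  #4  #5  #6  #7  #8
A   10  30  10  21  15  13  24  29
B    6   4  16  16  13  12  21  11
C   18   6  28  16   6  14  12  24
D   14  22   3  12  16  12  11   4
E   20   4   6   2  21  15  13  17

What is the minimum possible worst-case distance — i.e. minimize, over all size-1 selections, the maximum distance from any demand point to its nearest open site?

21

Open {B}.
  Farthest demand point is #7 at distance 21 (to B); all others are ≤ 21.
With {E} the worst case is 21.
With {D} the worst case is 22.
No size-1 selection achieves below 21.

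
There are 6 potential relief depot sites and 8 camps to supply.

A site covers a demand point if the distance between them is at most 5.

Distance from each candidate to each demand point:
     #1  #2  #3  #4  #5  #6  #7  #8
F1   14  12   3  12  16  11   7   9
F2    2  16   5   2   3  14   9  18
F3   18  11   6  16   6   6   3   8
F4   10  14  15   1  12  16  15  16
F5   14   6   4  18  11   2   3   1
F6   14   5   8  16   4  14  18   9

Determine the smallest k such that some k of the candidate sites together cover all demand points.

Coverage sets (demand points within 5 of each site):
  F1: {#3}
  F2: {#1, #3, #4, #5}
  F3: {#7}
  F4: {#4}
  F5: {#3, #6, #7, #8}
  F6: {#2, #5}
No 2 sites suffice: every size-2 union leaves at least one demand point uncovered.
But {F2, F5, F6} covers everything, so the minimum is 3.

3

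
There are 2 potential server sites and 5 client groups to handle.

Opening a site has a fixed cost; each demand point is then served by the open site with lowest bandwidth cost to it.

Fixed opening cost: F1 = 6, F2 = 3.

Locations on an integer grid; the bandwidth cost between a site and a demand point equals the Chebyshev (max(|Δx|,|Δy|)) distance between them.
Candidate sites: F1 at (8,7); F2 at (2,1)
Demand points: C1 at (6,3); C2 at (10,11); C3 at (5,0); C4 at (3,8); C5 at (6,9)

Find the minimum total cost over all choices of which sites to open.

27

Open {F1, F2}: assign each demand point to its cheapest open site.
  C1→F1 4, C2→F1 4, C3→F2 3, C4→F1 5, C5→F1 2
  bandwidth cost 18, fixed 9 → total 27.
Compare {F1}: bandwidth cost 22 + fixed 6 = 28.
Compare {F2}: bandwidth cost 32 + fixed 3 = 35.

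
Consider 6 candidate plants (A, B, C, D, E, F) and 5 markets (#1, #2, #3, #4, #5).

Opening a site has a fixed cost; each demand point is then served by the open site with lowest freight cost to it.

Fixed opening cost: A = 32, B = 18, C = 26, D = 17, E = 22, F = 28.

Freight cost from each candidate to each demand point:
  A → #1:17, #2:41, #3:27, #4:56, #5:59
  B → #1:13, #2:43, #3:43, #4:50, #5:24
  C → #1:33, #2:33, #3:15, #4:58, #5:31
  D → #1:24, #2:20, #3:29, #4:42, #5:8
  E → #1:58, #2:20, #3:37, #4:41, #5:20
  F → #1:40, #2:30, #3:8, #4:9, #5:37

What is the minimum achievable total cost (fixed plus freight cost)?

114

Open {D, F}: assign each demand point to its cheapest open site.
  #1→D 24, #2→D 20, #3→F 8, #4→F 9, #5→D 8
  freight cost 69, fixed 45 → total 114.
Compare {B, D, F}: freight cost 58 + fixed 63 = 121.
Compare {B, F}: freight cost 84 + fixed 46 = 130.
Compare {D, E, F}: freight cost 69 + fixed 67 = 136.
All other subsets cost ≥ 121. Minimum total cost: 114.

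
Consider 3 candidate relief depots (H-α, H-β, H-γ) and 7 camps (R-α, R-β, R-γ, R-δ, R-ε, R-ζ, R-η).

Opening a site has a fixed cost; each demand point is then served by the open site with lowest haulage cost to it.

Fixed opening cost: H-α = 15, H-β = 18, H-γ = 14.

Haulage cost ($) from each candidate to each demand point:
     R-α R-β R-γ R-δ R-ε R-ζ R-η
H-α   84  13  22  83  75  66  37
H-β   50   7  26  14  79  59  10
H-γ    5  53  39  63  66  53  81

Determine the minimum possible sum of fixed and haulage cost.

Open {H-β, H-γ}: assign each demand point to its cheapest open site.
  R-α→H-γ 5, R-β→H-β 7, R-γ→H-β 26, R-δ→H-β 14, R-ε→H-γ 66, R-ζ→H-γ 53, R-η→H-β 10
  haulage cost 181, fixed 32 → total 213.
Compare {H-α, H-β, H-γ}: haulage cost 177 + fixed 47 = 224.
Compare {H-β}: haulage cost 245 + fixed 18 = 263.
Compare {H-α, H-β}: haulage cost 237 + fixed 33 = 270.
All other subsets cost ≥ 224. Minimum total cost: 213.

213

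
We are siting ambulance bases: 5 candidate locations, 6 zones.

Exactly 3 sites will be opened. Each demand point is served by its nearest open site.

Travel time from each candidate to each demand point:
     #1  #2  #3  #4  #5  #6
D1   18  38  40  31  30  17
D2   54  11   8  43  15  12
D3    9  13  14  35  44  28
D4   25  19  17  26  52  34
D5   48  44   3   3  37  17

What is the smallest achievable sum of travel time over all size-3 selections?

Open {D2, D3, D5}.
  #1→D3 9, #2→D2 11, #3→D5 3, #4→D5 3, #5→D2 15, #6→D2 12  ⇒ total 53.
Compare {D1, D2, D5}: total 62.
Compare {D2, D4, D5}: total 69.
No size-3 selection does better; minimum is 53.

53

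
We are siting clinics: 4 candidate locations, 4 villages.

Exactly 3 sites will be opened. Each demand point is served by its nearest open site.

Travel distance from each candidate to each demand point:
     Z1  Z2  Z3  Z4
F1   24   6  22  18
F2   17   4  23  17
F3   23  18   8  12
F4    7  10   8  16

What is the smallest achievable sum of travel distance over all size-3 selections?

Open {F2, F3, F4}.
  Z1→F4 7, Z2→F2 4, Z3→F3 8, Z4→F3 12  ⇒ total 31.
Compare {F1, F3, F4}: total 33.
Compare {F1, F2, F4}: total 35.
No size-3 selection does better; minimum is 31.

31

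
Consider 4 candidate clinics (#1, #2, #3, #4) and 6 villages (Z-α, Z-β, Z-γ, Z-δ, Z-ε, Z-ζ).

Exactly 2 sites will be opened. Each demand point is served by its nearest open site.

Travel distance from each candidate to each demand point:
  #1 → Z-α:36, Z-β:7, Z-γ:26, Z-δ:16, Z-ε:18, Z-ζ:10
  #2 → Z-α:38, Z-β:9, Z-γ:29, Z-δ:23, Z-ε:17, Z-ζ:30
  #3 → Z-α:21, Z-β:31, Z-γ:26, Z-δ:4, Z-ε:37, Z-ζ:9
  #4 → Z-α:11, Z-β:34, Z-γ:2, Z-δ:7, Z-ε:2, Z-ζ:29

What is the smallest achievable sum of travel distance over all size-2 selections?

39

Open {#1, #4}.
  Z-α→#4 11, Z-β→#1 7, Z-γ→#4 2, Z-δ→#4 7, Z-ε→#4 2, Z-ζ→#1 10  ⇒ total 39.
Compare {#3, #4}: total 59.
Compare {#2, #4}: total 60.
No size-2 selection does better; minimum is 39.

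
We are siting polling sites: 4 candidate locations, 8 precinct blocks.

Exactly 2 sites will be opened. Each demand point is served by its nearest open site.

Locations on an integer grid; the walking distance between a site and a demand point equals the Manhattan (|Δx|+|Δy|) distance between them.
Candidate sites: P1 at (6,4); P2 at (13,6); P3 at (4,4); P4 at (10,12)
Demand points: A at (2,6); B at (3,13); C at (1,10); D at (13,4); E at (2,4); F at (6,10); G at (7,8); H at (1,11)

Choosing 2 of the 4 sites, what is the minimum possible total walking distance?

Open {P2, P3}.
  A→P3 4, B→P3 10, C→P3 9, D→P2 2, E→P3 2, F→P3 8, G→P3 7, H→P3 10  ⇒ total 52.
Compare {P1, P3}: total 53.
Compare {P3, P4}: total 55.
No size-2 selection does better; minimum is 52.

52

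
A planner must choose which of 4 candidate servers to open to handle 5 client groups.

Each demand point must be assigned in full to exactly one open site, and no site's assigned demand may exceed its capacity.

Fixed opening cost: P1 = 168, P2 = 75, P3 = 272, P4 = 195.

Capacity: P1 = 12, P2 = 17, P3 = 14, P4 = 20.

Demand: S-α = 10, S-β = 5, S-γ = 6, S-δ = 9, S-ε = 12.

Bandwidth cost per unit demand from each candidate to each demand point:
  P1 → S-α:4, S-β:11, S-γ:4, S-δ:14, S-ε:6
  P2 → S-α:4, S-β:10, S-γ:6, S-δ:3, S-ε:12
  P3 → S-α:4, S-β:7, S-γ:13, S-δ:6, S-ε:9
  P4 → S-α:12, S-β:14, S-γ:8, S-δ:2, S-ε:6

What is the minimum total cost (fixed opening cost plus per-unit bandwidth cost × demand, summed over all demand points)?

666

Open {P1, P2, P4}; cheapest assignment that respects the capacities:
  P1 (cap 12, load 12): S-ε — cost 12×6 = 72
  P2 (cap 17, load 15): S-α, S-β — cost 10×4 + 5×10 = 90
  P4 (cap 20, load 15): S-γ, S-δ — cost 6×8 + 9×2 = 66
  Shipping 228, fixed 438 → total 666.
  Any other capacity-feasible assignment to {P1, P2, P4} ships for at least 228.
Compare {P1, P2, P3}: its best feasible assignment gives total 752.
Compare {P2, P3, P4}: its best feasible assignment gives total 779.
Every other set of open sites that can feasibly serve all demand totals ≥ 752 even under its best assignment. Minimum: 666.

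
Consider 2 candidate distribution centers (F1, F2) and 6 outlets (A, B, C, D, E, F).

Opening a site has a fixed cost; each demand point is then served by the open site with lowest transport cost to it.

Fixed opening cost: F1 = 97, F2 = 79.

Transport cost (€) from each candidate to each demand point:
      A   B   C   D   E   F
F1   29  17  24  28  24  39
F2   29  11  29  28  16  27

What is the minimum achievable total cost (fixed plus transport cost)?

219

Open {F2}: assign each demand point to its cheapest open site.
  A→F2 29, B→F2 11, C→F2 29, D→F2 28, E→F2 16, F→F2 27
  transport cost 140, fixed 79 → total 219.
Compare {F1}: transport cost 161 + fixed 97 = 258.
Compare {F1, F2}: transport cost 135 + fixed 176 = 311.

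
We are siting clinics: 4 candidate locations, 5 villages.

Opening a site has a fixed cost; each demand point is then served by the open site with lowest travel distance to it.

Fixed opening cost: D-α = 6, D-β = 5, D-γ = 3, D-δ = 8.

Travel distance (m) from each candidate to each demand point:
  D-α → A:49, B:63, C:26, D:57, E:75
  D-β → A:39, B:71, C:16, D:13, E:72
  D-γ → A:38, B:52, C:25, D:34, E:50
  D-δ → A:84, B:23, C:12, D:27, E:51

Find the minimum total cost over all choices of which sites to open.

Open {D-β, D-δ}: assign each demand point to its cheapest open site.
  A→D-β 39, B→D-δ 23, C→D-δ 12, D→D-β 13, E→D-δ 51
  travel distance 138, fixed 13 → total 151.
Compare {D-β, D-γ, D-δ}: travel distance 136 + fixed 16 = 152.
Compare {D-α, D-β, D-δ}: travel distance 138 + fixed 19 = 157.
Compare {D-α, D-β, D-γ, D-δ}: travel distance 136 + fixed 22 = 158.
All other subsets cost ≥ 152. Minimum total cost: 151.

151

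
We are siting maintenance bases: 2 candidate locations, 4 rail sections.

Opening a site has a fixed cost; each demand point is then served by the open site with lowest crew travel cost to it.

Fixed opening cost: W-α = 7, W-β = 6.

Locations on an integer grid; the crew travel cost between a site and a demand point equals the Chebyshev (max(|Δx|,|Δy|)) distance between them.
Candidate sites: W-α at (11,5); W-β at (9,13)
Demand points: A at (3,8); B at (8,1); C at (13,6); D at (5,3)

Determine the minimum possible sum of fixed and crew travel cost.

27

Open {W-α}: assign each demand point to its cheapest open site.
  A→W-α 8, B→W-α 4, C→W-α 2, D→W-α 6
  crew travel cost 20, fixed 7 → total 27.
Compare {W-α, W-β}: crew travel cost 18 + fixed 13 = 31.
Compare {W-β}: crew travel cost 35 + fixed 6 = 41.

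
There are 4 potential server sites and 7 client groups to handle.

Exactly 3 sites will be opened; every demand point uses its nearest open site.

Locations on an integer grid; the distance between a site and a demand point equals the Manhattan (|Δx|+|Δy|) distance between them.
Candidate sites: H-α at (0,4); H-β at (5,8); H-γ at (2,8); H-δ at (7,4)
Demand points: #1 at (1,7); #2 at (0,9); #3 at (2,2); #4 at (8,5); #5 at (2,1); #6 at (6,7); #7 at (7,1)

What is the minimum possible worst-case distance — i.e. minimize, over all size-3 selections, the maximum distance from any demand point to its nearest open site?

5

Open {H-α, H-β, H-δ}.
  Farthest demand point is #2 at distance 5 (to H-α); all others are ≤ 5.
With {H-α, H-γ, H-δ} the worst case is 5.
With {H-β, H-γ, H-δ} the worst case is 7.
No size-3 selection achieves below 5.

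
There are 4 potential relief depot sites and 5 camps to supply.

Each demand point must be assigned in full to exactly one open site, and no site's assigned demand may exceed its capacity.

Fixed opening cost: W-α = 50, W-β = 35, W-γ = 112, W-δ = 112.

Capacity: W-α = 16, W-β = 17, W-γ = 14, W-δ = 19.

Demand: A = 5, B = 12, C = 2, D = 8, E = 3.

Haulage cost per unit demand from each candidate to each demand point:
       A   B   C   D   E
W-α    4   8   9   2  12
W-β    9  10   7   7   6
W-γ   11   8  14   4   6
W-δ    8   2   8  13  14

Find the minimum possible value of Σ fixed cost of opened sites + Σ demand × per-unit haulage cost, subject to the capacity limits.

273

Open {W-α, W-β}; cheapest assignment that respects the capacities:
  W-α (cap 16, load 13): A, D — cost 5×4 + 8×2 = 36
  W-β (cap 17, load 17): B, C, E — cost 12×10 + 2×7 + 3×6 = 152
  Shipping 188, fixed 85 → total 273.
  Any other capacity-feasible assignment to {W-α, W-β} ships for at least 188.
Compare {W-α, W-δ}: its best feasible assignment gives total 274.
Compare {W-α, W-β, W-δ}: its best feasible assignment gives total 289.
Every other set of open sites that can feasibly serve all demand totals ≥ 274 even under its best assignment. Minimum: 273.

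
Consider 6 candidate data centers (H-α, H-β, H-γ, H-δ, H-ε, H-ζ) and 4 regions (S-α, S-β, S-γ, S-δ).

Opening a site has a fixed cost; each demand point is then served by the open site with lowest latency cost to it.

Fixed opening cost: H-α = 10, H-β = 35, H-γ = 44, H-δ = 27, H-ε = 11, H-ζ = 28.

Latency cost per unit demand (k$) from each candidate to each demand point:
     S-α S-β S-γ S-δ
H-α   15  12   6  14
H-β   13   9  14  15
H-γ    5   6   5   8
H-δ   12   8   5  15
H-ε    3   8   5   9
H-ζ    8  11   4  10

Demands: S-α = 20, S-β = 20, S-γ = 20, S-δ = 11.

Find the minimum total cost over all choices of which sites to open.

423

Open {H-γ, H-ε}: assign each demand point to its cheapest open site.
  S-α→H-ε 20×3=60, S-β→H-γ 20×6=120, S-γ→H-γ 20×5=100, S-δ→H-γ 11×8=88
  latency cost 368, fixed 55 → total 423.
Compare {H-ε}: latency cost 419 + fixed 11 = 430.
Compare {H-γ, H-ε, H-ζ}: latency cost 348 + fixed 83 = 431.
Compare {H-α, H-γ, H-ε}: latency cost 368 + fixed 65 = 433.
All other subsets cost ≥ 430. Minimum total cost: 423.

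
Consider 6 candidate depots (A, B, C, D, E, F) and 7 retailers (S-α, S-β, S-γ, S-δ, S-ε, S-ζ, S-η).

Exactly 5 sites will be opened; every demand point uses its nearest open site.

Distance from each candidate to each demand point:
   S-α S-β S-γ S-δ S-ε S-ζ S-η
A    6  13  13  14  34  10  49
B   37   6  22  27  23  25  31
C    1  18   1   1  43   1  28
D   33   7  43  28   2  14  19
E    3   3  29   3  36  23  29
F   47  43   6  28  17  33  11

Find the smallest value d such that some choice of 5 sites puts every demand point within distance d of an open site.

Open {A, B, C, D, F}.
  Farthest demand point is S-η at distance 11 (to F); all others are ≤ 11.
With {A, B, D, E, F} the worst case is 11.
With {A, C, D, E, F} the worst case is 11.
No size-5 selection achieves below 11.

11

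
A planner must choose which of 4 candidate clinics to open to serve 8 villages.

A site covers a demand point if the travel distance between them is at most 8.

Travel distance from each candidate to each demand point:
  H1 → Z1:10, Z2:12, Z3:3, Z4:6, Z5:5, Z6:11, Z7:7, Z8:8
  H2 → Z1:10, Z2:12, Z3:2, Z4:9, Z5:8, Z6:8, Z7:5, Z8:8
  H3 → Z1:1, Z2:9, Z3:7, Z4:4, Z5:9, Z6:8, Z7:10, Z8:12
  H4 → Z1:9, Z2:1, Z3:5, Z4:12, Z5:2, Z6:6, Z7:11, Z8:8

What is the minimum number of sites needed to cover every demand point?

Coverage sets (demand points within 8 of each site):
  H1: {Z3, Z4, Z5, Z7, Z8}
  H2: {Z3, Z5, Z6, Z7, Z8}
  H3: {Z1, Z3, Z4, Z6}
  H4: {Z2, Z3, Z5, Z6, Z8}
No 2 sites suffice: every size-2 union leaves at least one demand point uncovered.
But {H1, H3, H4} covers everything, so the minimum is 3.

3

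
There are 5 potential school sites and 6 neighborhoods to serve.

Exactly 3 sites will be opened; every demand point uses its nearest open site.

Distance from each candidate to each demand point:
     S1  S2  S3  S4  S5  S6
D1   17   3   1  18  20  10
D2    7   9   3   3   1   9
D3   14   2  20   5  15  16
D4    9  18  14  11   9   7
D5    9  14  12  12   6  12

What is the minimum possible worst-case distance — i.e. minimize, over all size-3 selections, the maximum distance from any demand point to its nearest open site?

Open {D1, D2, D4}.
  Farthest demand point is S1 at distance 7 (to D2); all others are ≤ 7.
With {D2, D3, D4} the worst case is 7.
With {D1, D2, D3} the worst case is 9.
No size-3 selection achieves below 7.

7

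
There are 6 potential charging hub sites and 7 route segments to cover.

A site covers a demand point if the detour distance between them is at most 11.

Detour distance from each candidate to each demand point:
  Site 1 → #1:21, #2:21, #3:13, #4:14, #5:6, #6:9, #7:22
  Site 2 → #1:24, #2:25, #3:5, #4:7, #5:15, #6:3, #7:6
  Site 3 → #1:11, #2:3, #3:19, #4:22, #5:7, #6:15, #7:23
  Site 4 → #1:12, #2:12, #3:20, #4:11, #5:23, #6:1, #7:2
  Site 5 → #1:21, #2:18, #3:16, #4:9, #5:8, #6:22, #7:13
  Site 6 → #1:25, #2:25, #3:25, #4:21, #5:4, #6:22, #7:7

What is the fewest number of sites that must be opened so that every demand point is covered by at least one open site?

Coverage sets (demand points within 11 of each site):
  Site 1: {#5, #6}
  Site 2: {#3, #4, #6, #7}
  Site 3: {#1, #2, #5}
  Site 4: {#4, #6, #7}
  Site 5: {#4, #5}
  Site 6: {#5, #7}
No single site covers all 7 demand points.
But {Site 2, Site 3} covers everything, so the minimum is 2.

2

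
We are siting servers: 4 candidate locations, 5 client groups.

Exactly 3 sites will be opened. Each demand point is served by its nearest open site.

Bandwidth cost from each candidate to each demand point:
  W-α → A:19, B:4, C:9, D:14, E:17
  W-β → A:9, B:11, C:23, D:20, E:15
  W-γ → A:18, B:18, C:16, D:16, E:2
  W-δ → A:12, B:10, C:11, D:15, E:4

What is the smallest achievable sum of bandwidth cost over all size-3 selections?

38

Open {W-α, W-β, W-γ}.
  A→W-β 9, B→W-α 4, C→W-α 9, D→W-α 14, E→W-γ 2  ⇒ total 38.
Compare {W-α, W-β, W-δ}: total 40.
Compare {W-α, W-γ, W-δ}: total 41.
No size-3 selection does better; minimum is 38.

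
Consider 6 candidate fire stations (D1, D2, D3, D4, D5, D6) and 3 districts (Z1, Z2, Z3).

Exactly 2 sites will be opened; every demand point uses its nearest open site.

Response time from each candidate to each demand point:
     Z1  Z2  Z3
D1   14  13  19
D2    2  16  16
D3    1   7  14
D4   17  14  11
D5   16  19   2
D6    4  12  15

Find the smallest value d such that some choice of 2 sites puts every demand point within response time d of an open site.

Open {D3, D5}.
  Farthest demand point is Z2 at response time 7 (to D3); all others are ≤ 7.
With {D3, D4} the worst case is 11.
With {D4, D6} the worst case is 12.
No size-2 selection achieves below 7.

7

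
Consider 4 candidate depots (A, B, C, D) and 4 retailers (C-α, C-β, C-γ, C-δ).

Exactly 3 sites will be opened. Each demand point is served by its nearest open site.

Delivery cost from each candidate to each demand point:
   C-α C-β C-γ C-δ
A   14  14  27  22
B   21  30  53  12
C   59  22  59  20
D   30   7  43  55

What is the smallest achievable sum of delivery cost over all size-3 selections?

60

Open {A, B, D}.
  C-α→A 14, C-β→D 7, C-γ→A 27, C-δ→B 12  ⇒ total 60.
Compare {A, B, C}: total 67.
Compare {A, C, D}: total 68.
No size-3 selection does better; minimum is 60.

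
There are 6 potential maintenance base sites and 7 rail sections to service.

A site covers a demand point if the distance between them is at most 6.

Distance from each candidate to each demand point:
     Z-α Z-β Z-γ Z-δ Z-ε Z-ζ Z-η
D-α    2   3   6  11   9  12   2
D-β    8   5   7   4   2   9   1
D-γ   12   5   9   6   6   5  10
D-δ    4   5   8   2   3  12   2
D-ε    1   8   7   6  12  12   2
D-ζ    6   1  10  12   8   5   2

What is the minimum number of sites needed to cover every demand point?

2

Coverage sets (demand points within 6 of each site):
  D-α: {Z-α, Z-β, Z-γ, Z-η}
  D-β: {Z-β, Z-δ, Z-ε, Z-η}
  D-γ: {Z-β, Z-δ, Z-ε, Z-ζ}
  D-δ: {Z-α, Z-β, Z-δ, Z-ε, Z-η}
  D-ε: {Z-α, Z-δ, Z-η}
  D-ζ: {Z-α, Z-β, Z-ζ, Z-η}
No single site covers all 7 demand points.
But {D-α, D-γ} covers everything, so the minimum is 2.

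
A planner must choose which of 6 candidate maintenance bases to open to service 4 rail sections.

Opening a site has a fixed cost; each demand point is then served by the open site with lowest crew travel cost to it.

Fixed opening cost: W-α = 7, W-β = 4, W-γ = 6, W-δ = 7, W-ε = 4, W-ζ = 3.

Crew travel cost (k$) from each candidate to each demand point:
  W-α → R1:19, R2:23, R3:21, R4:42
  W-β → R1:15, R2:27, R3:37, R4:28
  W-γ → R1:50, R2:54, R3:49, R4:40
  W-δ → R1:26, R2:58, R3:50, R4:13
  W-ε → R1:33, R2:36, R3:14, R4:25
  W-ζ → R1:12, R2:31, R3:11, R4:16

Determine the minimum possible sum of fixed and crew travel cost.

72

Open {W-α, W-ζ}: assign each demand point to its cheapest open site.
  R1→W-ζ 12, R2→W-α 23, R3→W-ζ 11, R4→W-ζ 16
  crew travel cost 62, fixed 10 → total 72.
Compare {W-ζ}: crew travel cost 70 + fixed 3 = 73.
Compare {W-β, W-ζ}: crew travel cost 66 + fixed 7 = 73.
Compare {W-α, W-β, W-ζ}: crew travel cost 62 + fixed 14 = 76.
All other subsets cost ≥ 73. Minimum total cost: 72.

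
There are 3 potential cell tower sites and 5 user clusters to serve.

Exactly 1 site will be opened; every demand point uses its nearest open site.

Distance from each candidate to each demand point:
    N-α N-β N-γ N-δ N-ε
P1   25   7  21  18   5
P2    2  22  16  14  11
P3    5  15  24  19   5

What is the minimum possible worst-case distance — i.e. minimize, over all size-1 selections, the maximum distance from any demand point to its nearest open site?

Open {P2}.
  Farthest demand point is N-β at distance 22 (to P2); all others are ≤ 22.
With {P3} the worst case is 24.
With {P1} the worst case is 25.
No size-1 selection achieves below 22.

22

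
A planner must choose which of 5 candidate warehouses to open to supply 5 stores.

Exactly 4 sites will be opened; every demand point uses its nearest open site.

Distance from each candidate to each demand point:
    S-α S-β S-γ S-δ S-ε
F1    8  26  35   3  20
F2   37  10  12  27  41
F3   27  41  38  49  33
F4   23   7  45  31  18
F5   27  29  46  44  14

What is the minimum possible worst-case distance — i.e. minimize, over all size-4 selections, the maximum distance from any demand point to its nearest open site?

Open {F1, F2, F3, F5}.
  Farthest demand point is S-ε at distance 14 (to F5); all others are ≤ 14.
With {F1, F2, F4, F5} the worst case is 14.
With {F1, F2, F3, F4} the worst case is 18.
No size-4 selection achieves below 14.

14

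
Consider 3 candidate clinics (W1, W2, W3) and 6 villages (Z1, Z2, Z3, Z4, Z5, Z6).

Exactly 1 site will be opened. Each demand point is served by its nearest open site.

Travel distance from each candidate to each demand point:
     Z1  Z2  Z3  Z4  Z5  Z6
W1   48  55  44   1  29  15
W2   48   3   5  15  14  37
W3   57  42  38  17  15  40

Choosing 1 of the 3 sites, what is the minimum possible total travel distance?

122

Open {W2}.
  Z1→W2 48, Z2→W2 3, Z3→W2 5, Z4→W2 15, Z5→W2 14, Z6→W2 37  ⇒ total 122.
Compare {W1}: total 192.
Compare {W3}: total 209.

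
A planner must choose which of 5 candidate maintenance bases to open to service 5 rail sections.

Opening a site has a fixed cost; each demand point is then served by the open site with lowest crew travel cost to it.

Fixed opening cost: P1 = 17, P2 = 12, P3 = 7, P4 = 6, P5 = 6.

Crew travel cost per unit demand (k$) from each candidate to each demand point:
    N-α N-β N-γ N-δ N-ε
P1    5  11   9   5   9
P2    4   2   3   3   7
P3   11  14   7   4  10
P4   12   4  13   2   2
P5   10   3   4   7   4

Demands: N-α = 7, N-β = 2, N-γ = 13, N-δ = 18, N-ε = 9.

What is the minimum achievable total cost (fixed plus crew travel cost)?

Open {P2, P4}: assign each demand point to its cheapest open site.
  N-α→P2 7×4=28, N-β→P2 2×2=4, N-γ→P2 13×3=39, N-δ→P4 18×2=36, N-ε→P4 9×2=18
  crew travel cost 125, fixed 18 → total 143.
Compare {P2, P4, P5}: crew travel cost 125 + fixed 24 = 149.
Compare {P2, P3, P4}: crew travel cost 125 + fixed 25 = 150.
Compare {P2, P3, P4, P5}: crew travel cost 125 + fixed 31 = 156.
All other subsets cost ≥ 149. Minimum total cost: 143.

143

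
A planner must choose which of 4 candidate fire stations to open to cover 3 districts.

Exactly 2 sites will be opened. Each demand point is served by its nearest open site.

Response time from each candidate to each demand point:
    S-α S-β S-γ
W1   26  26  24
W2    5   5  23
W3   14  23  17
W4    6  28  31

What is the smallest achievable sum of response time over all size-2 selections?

27

Open {W2, W3}.
  S-α→W2 5, S-β→W2 5, S-γ→W3 17  ⇒ total 27.
Compare {W1, W2}: total 33.
Compare {W2, W4}: total 33.
No size-2 selection does better; minimum is 27.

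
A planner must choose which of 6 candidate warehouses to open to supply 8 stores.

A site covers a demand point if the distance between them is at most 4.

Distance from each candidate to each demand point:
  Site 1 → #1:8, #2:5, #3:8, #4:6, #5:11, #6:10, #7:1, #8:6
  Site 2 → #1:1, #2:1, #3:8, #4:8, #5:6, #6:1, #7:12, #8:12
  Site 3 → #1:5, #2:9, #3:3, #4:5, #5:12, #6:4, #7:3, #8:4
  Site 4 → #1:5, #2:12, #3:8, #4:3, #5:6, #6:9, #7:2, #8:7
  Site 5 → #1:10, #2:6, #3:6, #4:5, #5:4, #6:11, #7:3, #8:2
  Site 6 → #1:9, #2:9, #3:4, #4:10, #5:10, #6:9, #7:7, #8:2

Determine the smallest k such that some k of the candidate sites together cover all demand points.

4

Coverage sets (demand points within 4 of each site):
  Site 1: {#7}
  Site 2: {#1, #2, #6}
  Site 3: {#3, #6, #7, #8}
  Site 4: {#4, #7}
  Site 5: {#5, #7, #8}
  Site 6: {#3, #8}
No 3 sites suffice: every size-3 union leaves at least one demand point uncovered.
But {Site 2, Site 3, Site 4, Site 5} covers everything, so the minimum is 4.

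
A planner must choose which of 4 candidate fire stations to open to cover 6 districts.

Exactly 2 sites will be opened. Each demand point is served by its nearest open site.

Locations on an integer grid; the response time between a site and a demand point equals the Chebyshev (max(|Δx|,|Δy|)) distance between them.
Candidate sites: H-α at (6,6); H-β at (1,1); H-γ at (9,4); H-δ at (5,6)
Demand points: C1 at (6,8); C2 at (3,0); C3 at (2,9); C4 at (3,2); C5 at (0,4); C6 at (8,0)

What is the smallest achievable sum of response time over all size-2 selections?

18

Open {H-β, H-δ}.
  C1→H-δ 2, C2→H-β 2, C3→H-δ 3, C4→H-β 2, C5→H-β 3, C6→H-δ 6  ⇒ total 18.
Compare {H-α, H-β}: total 19.
Compare {H-β, H-γ}: total 22.
No size-2 selection does better; minimum is 18.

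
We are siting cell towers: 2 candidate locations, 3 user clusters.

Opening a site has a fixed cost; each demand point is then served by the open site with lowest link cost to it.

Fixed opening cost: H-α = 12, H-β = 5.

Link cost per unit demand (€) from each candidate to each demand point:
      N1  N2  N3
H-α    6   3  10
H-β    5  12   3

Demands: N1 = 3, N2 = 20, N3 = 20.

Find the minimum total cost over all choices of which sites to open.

152

Open {H-α, H-β}: assign each demand point to its cheapest open site.
  N1→H-β 3×5=15, N2→H-α 20×3=60, N3→H-β 20×3=60
  link cost 135, fixed 17 → total 152.
Compare {H-α}: link cost 278 + fixed 12 = 290.
Compare {H-β}: link cost 315 + fixed 5 = 320.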